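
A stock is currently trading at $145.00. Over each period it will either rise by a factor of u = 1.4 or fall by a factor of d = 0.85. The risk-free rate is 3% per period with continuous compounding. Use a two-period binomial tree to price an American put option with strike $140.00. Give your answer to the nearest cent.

$14.98

Risk-neutral probability p = (e^0.03 − 0.85)/(1.4 − 0.85) = 0.1805/0.5500 = 0.3281
Terminal stock prices: S_uu = 284.2, S_ud = 172.5, S_dd = 104.8
Terminal payoffs (K − S): max(-144.2, 0) = 0, max(-32.55, 0) = 0, max(35.24, 0) = 35.24
Node u (S = 203): continuation = e^(−0.03)·[0.3281·0.0000 + 0.6719·0.0000] = 0.0000; exercise value = 0.0000 ≤ continuation, so V_u = 0.0000
Node d (S = 123.2): continuation = e^(−0.03)·[0.3281·0.0000 + 0.6719·35.2375] = 22.9764; exercise value = 16.7500 ≤ continuation, so V_d = 22.9764
Node 0 (S = 145): continuation = e^(−0.03)·[0.3281·0.0000 + 0.6719·22.9764] = 14.9816; exercise value = 0.0000 ≤ continuation, so V_0 = 14.9816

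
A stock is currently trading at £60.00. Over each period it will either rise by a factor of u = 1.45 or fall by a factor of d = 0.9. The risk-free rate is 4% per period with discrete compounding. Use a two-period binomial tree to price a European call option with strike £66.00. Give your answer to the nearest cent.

Risk-neutral probability p = (1 + 0.04 − 0.9)/(1.45 − 0.9) = 0.1400/0.5500 = 0.2545
Terminal stock prices: S_uu = 126.2, S_ud = 78.3, S_dd = 48.6
Terminal payoffs (S − K): max(60.15, 0) = 60.15, max(12.3, 0) = 12.3, max(-17.4, 0) = 0
Node u (S = 87): V_u = 1/1.04·[0.2545·60.1500 + 0.7455·12.3000] = 23.5385
Node d (S = 54): V_d = 1/1.04·[0.2545·12.3000 + 0.7455·0.0000] = 3.0105
Node 0 (S = 60): V_0 = 1/1.04·[0.2545·23.5385 + 0.7455·3.0105] = 7.9190

£7.92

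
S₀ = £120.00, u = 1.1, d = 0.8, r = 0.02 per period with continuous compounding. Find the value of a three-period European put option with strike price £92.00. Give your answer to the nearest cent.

£1.65

Risk-neutral probability p = (e^0.02 − 0.8)/(1.1 − 0.8) = 0.2202/0.3000 = 0.7340
Terminal stock prices: S_uuu = 159.7, S_uud = 116.2, S_udd = 84.48, S_ddd = 61.44
Terminal payoffs (K − S): max(-67.72, 0) = 0, max(-24.16, 0) = 0, max(7.52, 0) = 7.52, max(30.56, 0) = 30.56
Node uu (S = 145.2): V_uu = e^(−0.02)·[0.7340·0.0000 + 0.2660·0.0000] = 0.0000
Node ud (S = 105.6): V_ud = e^(−0.02)·[0.7340·0.0000 + 0.2660·7.5200] = 1.9607
Node dd (S = 76.8): V_dd = e^(−0.02)·[0.7340·7.5200 + 0.2660·30.5600] = 13.3783
Node u (S = 132): V_u = e^(−0.02)·[0.7340·0.0000 + 0.2660·1.9607] = 0.5112
Node d (S = 96): V_d = e^(−0.02)·[0.7340·1.9607 + 0.2660·13.3783] = 4.8987
Node 0 (S = 120): V_0 = e^(−0.02)·[0.7340·0.5112 + 0.2660·4.8987] = 1.6450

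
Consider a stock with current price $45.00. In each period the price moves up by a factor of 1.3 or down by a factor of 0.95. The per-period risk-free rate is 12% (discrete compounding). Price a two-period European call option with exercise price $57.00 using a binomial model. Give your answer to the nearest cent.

Risk-neutral probability p = (1 + 0.12 − 0.95)/(1.3 − 0.95) = 0.1700/0.3500 = 0.4857
Terminal stock prices: S_uu = 76.05, S_ud = 55.57, S_dd = 40.61
Terminal payoffs (S − K): max(19.05, 0) = 19.05, max(-1.425, 0) = 0, max(-16.39, 0) = 0
Node u (S = 58.5): V_u = 1/1.12·[0.4857·19.0500 + 0.5143·0.0000] = 8.2615
Node d (S = 42.75): V_d = 1/1.12·[0.4857·0.0000 + 0.5143·0.0000] = 0.0000
Node 0 (S = 45): V_0 = 1/1.12·[0.4857·8.2615 + 0.5143·0.0000] = 3.5828

$3.58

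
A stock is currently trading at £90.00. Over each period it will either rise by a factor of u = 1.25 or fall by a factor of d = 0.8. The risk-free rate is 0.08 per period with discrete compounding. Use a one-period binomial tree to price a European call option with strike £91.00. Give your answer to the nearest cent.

£12.39

Risk-neutral probability p = (1 + 0.08 − 0.8)/(1.25 − 0.8) = 0.2800/0.4500 = 0.6222
Terminal stock prices: S_u = 112.5, S_d = 72
Terminal payoffs (S − K): max(21.5, 0) = 21.5, max(-19, 0) = 0
Node 0 (S = 90): V_0 = 1/1.08·[0.6222·21.5000 + 0.3778·0.0000] = 12.3868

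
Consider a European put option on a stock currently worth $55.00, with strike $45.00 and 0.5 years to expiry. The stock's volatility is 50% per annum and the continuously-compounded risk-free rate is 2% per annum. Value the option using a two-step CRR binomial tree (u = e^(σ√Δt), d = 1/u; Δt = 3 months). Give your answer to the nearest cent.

$3.51

CRR parameters: u = e^(σ√Δt) = e^(0.5·√0.25) = 1.2840, d = 1/u = 0.7788
Per-period rate: rΔt = 0.02·0.25 = 0.005, so R = e^0.005 = 1.0050
Risk-neutral probability p = (e^0.005 − 0.7788)/(1.2840 − 0.7788) = 0.2262/0.5052 = 0.4477
Terminal stock prices: S_uu = 90.68, S_ud = 55, S_dd = 33.36
Terminal payoffs (K − S): max(-45.68, 0) = 0, max(-10, 0) = 0, max(11.64, 0) = 11.64
Node u (S = 70.62): V_u = e^(−0.005)·[0.4477·0.0000 + 0.5523·0.0000] = 0.0000
Node d (S = 42.83): V_d = e^(−0.005)·[0.4477·0.0000 + 0.5523·11.6408] = 6.3966
Node 0 (S = 55): V_0 = e^(−0.005)·[0.4477·0.0000 + 0.5523·6.3966] = 3.5150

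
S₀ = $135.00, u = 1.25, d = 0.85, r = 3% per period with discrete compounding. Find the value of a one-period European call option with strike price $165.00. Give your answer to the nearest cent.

Risk-neutral probability p = (1 + 0.03 − 0.85)/(1.25 − 0.85) = 0.1800/0.4000 = 0.4500
Terminal stock prices: S_u = 168.8, S_d = 114.8
Terminal payoffs (S − K): max(3.75, 0) = 3.75, max(-50.25, 0) = 0
Node 0 (S = 135): V_0 = 1/1.03·[0.4500·3.7500 + 0.5500·0.0000] = 1.6383

$1.64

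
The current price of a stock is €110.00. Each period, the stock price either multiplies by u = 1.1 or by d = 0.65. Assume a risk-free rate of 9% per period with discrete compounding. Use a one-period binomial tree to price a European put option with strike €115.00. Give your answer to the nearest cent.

Risk-neutral probability p = (1 + 0.09 − 0.65)/(1.1 − 0.65) = 0.4400/0.4500 = 0.9778
Terminal stock prices: S_u = 121, S_d = 71.5
Terminal payoffs (K − S): max(-6, 0) = 0, max(43.5, 0) = 43.5
Node 0 (S = 110): V_0 = 1/1.09·[0.9778·0.0000 + 0.0222·43.5000] = 0.8869

€0.89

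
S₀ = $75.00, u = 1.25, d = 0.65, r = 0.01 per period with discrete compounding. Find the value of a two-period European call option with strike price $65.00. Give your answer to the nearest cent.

$18.42

Risk-neutral probability p = (1 + 0.01 − 0.65)/(1.25 − 0.65) = 0.3600/0.6000 = 0.6000
Terminal stock prices: S_uu = 117.2, S_ud = 60.94, S_dd = 31.69
Terminal payoffs (S − K): max(52.19, 0) = 52.19, max(-4.062, 0) = 0, max(-33.31, 0) = 0
Node u (S = 93.75): V_u = 1/1.01·[0.6000·52.1875 + 0.4000·0.0000] = 31.0025
Node d (S = 48.75): V_d = 1/1.01·[0.6000·0.0000 + 0.4000·0.0000] = 0.0000
Node 0 (S = 75): V_0 = 1/1.01·[0.6000·31.0025 + 0.4000·0.0000] = 18.4173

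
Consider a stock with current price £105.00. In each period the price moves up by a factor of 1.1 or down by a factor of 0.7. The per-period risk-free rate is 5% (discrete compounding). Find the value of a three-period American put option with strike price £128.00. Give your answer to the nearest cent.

£23.00

Risk-neutral probability p = (1 + 0.05 − 0.7)/(1.1 − 0.7) = 0.3500/0.4000 = 0.8750
Terminal stock prices: S_uuu = 139.8, S_uud = 88.94, S_udd = 56.59, S_ddd = 36.01
Terminal payoffs (K − S): max(-11.76, 0) = 0, max(39.06, 0) = 39.06, max(71.41, 0) = 71.41, max(91.99, 0) = 91.99
Node uu (S = 127.1): continuation = 1/1.05·[0.8750·0.0000 + 0.1250·39.0650] = 4.6506; exercise value = 0.9500 ≤ continuation, so V_uu = 4.6506
Node ud (S = 80.85): continuation = 1/1.05·[0.8750·39.0650 + 0.1250·71.4050] = 41.0548; exercise value = 47.1500 > continuation, so V_ud = 47.1500 (exercise)
Node dd (S = 51.45): continuation = 1/1.05·[0.8750·71.4050 + 0.1250·91.9850] = 70.4548; exercise value = 76.5500 > continuation, so V_dd = 76.5500 (exercise)
Node u (S = 115.5): continuation = 1/1.05·[0.8750·4.6506 + 0.1250·47.1500] = 9.4886; exercise value = 12.5000 > continuation, so V_u = 12.5000 (exercise)
Node d (S = 73.5): continuation = 1/1.05·[0.8750·47.1500 + 0.1250·76.5500] = 48.4048; exercise value = 54.5000 > continuation, so V_d = 54.5000 (exercise)
Node 0 (S = 105): continuation = 1/1.05·[0.8750·12.5000 + 0.1250·54.5000] = 16.9048; exercise value = 23.0000 > continuation, so V_0 = 23.0000 (exercise)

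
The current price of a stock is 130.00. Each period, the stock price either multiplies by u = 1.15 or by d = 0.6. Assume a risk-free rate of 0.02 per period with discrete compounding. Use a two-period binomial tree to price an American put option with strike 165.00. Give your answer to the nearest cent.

Risk-neutral probability p = (1 + 0.02 − 0.6)/(1.15 − 0.6) = 0.4200/0.5500 = 0.7636
Terminal stock prices: S_uu = 171.9, S_ud = 89.7, S_dd = 46.8
Terminal payoffs (K − S): max(-6.925, 0) = 0, max(75.3, 0) = 75.3, max(118.2, 0) = 118.2
Node u (S = 149.5): continuation = 1/1.02·[0.7636·0.0000 + 0.2364·75.3000] = 17.4492; exercise value = 15.5000 ≤ continuation, so V_u = 17.4492
Node d (S = 78): continuation = 1/1.02·[0.7636·75.3000 + 0.2364·118.2000] = 83.7647; exercise value = 87.0000 > continuation, so V_d = 87.0000 (exercise)
Node 0 (S = 130): continuation = 1/1.02·[0.7636·17.4492 + 0.2364·87.0000] = 33.2240; exercise value = 35.0000 > continuation, so V_0 = 35.0000 (exercise)

35.00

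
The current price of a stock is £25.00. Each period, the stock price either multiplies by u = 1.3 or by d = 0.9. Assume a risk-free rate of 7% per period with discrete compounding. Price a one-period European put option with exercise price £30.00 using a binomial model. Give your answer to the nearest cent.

Risk-neutral probability p = (1 + 0.07 − 0.9)/(1.3 − 0.9) = 0.1700/0.4000 = 0.4250
Terminal stock prices: S_u = 32.5, S_d = 22.5
Terminal payoffs (K − S): max(-2.5, 0) = 0, max(7.5, 0) = 7.5
Node 0 (S = 25): V_0 = 1/1.07·[0.4250·0.0000 + 0.5750·7.5000] = 4.0304

£4.03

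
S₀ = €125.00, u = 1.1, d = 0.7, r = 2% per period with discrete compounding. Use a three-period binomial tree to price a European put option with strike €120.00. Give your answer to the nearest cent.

€10.45

Risk-neutral probability p = (1 + 0.02 − 0.7)/(1.1 − 0.7) = 0.3200/0.4000 = 0.8000
Terminal stock prices: S_uuu = 166.4, S_uud = 105.9, S_udd = 67.37, S_ddd = 42.87
Terminal payoffs (K − S): max(-46.38, 0) = 0, max(14.12, 0) = 14.12, max(52.63, 0) = 52.63, max(77.12, 0) = 77.12
Node uu (S = 151.3): V_uu = 1/1.02·[0.8000·0.0000 + 0.2000·14.1250] = 2.7696
Node ud (S = 96.25): V_ud = 1/1.02·[0.8000·14.1250 + 0.2000·52.6250] = 21.3971
Node dd (S = 61.25): V_dd = 1/1.02·[0.8000·52.6250 + 0.2000·77.1250] = 56.3971
Node u (S = 137.5): V_u = 1/1.02·[0.8000·2.7696 + 0.2000·21.3971] = 6.3677
Node d (S = 87.5): V_d = 1/1.02·[0.8000·21.3971 + 0.2000·56.3971] = 27.8403
Node 0 (S = 125): V_0 = 1/1.02·[0.8000·6.3677 + 0.2000·27.8403] = 10.4532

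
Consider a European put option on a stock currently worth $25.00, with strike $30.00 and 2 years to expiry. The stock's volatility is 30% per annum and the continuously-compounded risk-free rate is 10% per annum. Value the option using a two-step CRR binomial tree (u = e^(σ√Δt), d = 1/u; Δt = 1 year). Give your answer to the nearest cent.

$4.12

CRR parameters: u = e^(σ√Δt) = e^(0.3·√1) = 1.3499, d = 1/u = 0.7408
Per-period rate: rΔt = 0.1·1 = 0.1, so R = e^0.1 = 1.1052
Risk-neutral probability p = (e^0.1 − 0.7408)/(1.3499 − 0.7408) = 0.3644/0.6090 = 0.5982
Terminal stock prices: S_uu = 45.55, S_ud = 25, S_dd = 13.72
Terminal payoffs (K − S): max(-15.55, 0) = 0, max(5, 0) = 5, max(16.28, 0) = 16.28
Node u (S = 33.75): V_u = e^(−0.1)·[0.5982·0.0000 + 0.4018·5.0000] = 1.8176
Node d (S = 18.52): V_d = e^(−0.1)·[0.5982·5.0000 + 0.4018·16.2797] = 8.6247
Node 0 (S = 25): V_0 = e^(−0.1)·[0.5982·1.8176 + 0.4018·8.6247] = 4.1192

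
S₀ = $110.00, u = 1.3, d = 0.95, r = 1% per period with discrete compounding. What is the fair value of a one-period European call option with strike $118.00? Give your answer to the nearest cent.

Risk-neutral probability p = (1 + 0.01 − 0.95)/(1.3 − 0.95) = 0.0600/0.3500 = 0.1714
Terminal stock prices: S_u = 143, S_d = 104.5
Terminal payoffs (S − K): max(25, 0) = 25, max(-13.5, 0) = 0
Node 0 (S = 110): V_0 = 1/1.01·[0.1714·25.0000 + 0.8286·0.0000] = 4.2433

$4.24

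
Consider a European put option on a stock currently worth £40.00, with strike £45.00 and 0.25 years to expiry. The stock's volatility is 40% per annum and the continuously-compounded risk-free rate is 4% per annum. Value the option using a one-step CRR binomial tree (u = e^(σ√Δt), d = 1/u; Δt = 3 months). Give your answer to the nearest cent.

£6.37

CRR parameters: u = e^(σ√Δt) = e^(0.4·√0.25) = 1.2214, d = 1/u = 0.8187
Per-period rate: rΔt = 0.04·0.25 = 0.01, so R = e^0.01 = 1.0101
Risk-neutral probability p = (e^0.01 − 0.8187)/(1.2214 − 0.8187) = 0.1913/0.4027 = 0.4751
Terminal stock prices: S_u = 48.86, S_d = 32.75
Terminal payoffs (K − S): max(-3.856, 0) = 0, max(12.25, 0) = 12.25
Node 0 (S = 40): V_0 = e^(−0.01)·[0.4751·0.0000 + 0.5249·12.2508] = 6.3661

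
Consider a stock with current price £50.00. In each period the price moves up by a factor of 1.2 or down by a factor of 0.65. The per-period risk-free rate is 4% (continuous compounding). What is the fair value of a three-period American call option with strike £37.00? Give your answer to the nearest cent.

£19.53

Risk-neutral probability p = (e^0.04 − 0.65)/(1.2 − 0.65) = 0.3908/0.5500 = 0.7106
Terminal stock prices: S_uuu = 86.4, S_uud = 46.8, S_udd = 25.35, S_ddd = 13.73
Terminal payoffs (S − K): max(49.4, 0) = 49.4, max(9.8, 0) = 9.8, max(-11.65, 0) = 0, max(-23.27, 0) = 0
Node uu (S = 72): continuation = e^(−0.04)·[0.7106·49.4000 + 0.2894·9.8000] = 36.4508; exercise value = 35.0000 ≤ continuation, so V_uu = 36.4508
Node ud (S = 39): continuation = e^(−0.04)·[0.7106·9.8000 + 0.2894·0.0000] = 6.6905; exercise value = 2.0000 ≤ continuation, so V_ud = 6.6905
Node dd (S = 21.13): continuation = e^(−0.04)·[0.7106·0.0000 + 0.2894·0.0000] = 0.0000; exercise value = 0.0000 ≤ continuation, so V_dd = 0.0000
Node u (S = 60): continuation = e^(−0.04)·[0.7106·36.4508 + 0.2894·6.6905] = 26.7456; exercise value = 23.0000 ≤ continuation, so V_u = 26.7456
Node d (S = 32.5): continuation = e^(−0.04)·[0.7106·6.6905 + 0.2894·0.0000] = 4.5676; exercise value = 0.0000 ≤ continuation, so V_d = 4.5676
Node 0 (S = 50): continuation = e^(−0.04)·[0.7106·26.7456 + 0.2894·4.5676] = 19.5295; exercise value = 13.0000 ≤ continuation, so V_0 = 19.5295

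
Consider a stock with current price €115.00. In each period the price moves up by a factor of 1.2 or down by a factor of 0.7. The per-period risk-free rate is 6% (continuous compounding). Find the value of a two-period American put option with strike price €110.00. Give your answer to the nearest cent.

€10.05

Risk-neutral probability p = (e^0.06 − 0.7)/(1.2 − 0.7) = 0.3618/0.5000 = 0.7237
Terminal stock prices: S_uu = 165.6, S_ud = 96.6, S_dd = 56.35
Terminal payoffs (K − S): max(-55.6, 0) = 0, max(13.4, 0) = 13.4, max(53.65, 0) = 53.65
Node u (S = 138): continuation = e^(−0.06)·[0.7237·0.0000 + 0.2763·13.4000] = 3.4871; exercise value = 0.0000 ≤ continuation, so V_u = 3.4871
Node d (S = 80.5): continuation = e^(−0.06)·[0.7237·13.4000 + 0.2763·53.6500] = 23.0941; exercise value = 29.5000 > continuation, so V_d = 29.5000 (exercise)
Node 0 (S = 115): continuation = e^(−0.06)·[0.7237·3.4871 + 0.2763·29.5000] = 10.0535; exercise value = 0.0000 ≤ continuation, so V_0 = 10.0535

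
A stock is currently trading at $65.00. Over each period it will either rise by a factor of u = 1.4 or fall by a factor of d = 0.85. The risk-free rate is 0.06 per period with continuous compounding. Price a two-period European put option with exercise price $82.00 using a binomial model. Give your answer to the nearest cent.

$13.70

Risk-neutral probability p = (e^0.06 − 0.85)/(1.4 − 0.85) = 0.2118/0.5500 = 0.3852
Terminal stock prices: S_uu = 127.4, S_ud = 77.35, S_dd = 46.96
Terminal payoffs (K − S): max(-45.4, 0) = 0, max(4.65, 0) = 4.65, max(35.04, 0) = 35.04
Node u (S = 91): V_u = e^(−0.06)·[0.3852·0.0000 + 0.6148·4.6500] = 2.6925
Node d (S = 55.25): V_d = e^(−0.06)·[0.3852·4.6500 + 0.6148·35.0375] = 21.9747
Node 0 (S = 65): V_0 = e^(−0.06)·[0.3852·2.6925 + 0.6148·21.9747] = 13.7008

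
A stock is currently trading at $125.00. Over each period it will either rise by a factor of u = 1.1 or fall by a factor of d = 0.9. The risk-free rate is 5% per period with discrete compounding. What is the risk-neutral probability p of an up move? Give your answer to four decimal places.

Risk-neutral probability p = (1 + 0.05 − 0.9)/(1.1 − 0.9) = 0.1500/0.2000 = 0.7500

p = 0.7500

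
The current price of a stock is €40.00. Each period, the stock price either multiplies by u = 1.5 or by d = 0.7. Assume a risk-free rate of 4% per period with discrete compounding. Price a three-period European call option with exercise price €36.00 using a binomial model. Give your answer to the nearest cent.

Risk-neutral probability p = (1 + 0.04 − 0.7)/(1.5 − 0.7) = 0.3400/0.8000 = 0.4250
Terminal stock prices: S_uuu = 135, S_uud = 63, S_udd = 29.4, S_ddd = 13.72
Terminal payoffs (S − K): max(99, 0) = 99, max(27, 0) = 27, max(-6.6, 0) = 0, max(-22.28, 0) = 0
Node uu (S = 90): V_uu = 1/1.04·[0.4250·99.0000 + 0.5750·27.0000] = 55.3846
Node ud (S = 42): V_ud = 1/1.04·[0.4250·27.0000 + 0.5750·0.0000] = 11.0337
Node dd (S = 19.6): V_dd = 1/1.04·[0.4250·0.0000 + 0.5750·0.0000] = 0.0000
Node u (S = 60): V_u = 1/1.04·[0.4250·55.3846 + 0.5750·11.0337] = 28.7335
Node d (S = 28): V_d = 1/1.04·[0.4250·11.0337 + 0.5750·0.0000] = 4.5089
Node 0 (S = 40): V_0 = 1/1.04·[0.4250·28.7335 + 0.5750·4.5089] = 14.2350

€14.23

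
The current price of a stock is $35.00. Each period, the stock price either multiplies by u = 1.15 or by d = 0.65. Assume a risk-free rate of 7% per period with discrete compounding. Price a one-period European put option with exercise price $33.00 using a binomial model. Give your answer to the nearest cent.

$1.53

Risk-neutral probability p = (1 + 0.07 − 0.65)/(1.15 − 0.65) = 0.4200/0.5000 = 0.8400
Terminal stock prices: S_u = 40.25, S_d = 22.75
Terminal payoffs (K − S): max(-7.25, 0) = 0, max(10.25, 0) = 10.25
Node 0 (S = 35): V_0 = 1/1.07·[0.8400·0.0000 + 0.1600·10.2500] = 1.5327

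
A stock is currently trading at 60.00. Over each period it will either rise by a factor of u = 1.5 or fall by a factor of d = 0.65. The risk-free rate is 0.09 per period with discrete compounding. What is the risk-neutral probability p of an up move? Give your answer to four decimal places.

p = 0.5176

Risk-neutral probability p = (1 + 0.09 − 0.65)/(1.5 − 0.65) = 0.4400/0.8500 = 0.5176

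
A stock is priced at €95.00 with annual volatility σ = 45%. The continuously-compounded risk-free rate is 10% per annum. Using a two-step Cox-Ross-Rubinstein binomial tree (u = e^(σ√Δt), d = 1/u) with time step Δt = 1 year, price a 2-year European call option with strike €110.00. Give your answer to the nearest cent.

CRR parameters: u = e^(σ√Δt) = e^(0.45·√1) = 1.5683, d = 1/u = 0.6376
Per-period rate: rΔt = 0.1·1 = 0.1, so R = e^0.1 = 1.1052
Risk-neutral probability p = (e^0.1 − 0.6376)/(1.5683 − 0.6376) = 0.4675/0.9307 = 0.5024
Terminal stock prices: S_uu = 233.7, S_ud = 95, S_dd = 38.62
Terminal payoffs (S − K): max(123.7, 0) = 123.7, max(-15, 0) = 0, max(-71.38, 0) = 0
Node u (S = 149): V_u = e^(−0.1)·[0.5024·123.6623 + 0.4976·0.0000] = 56.2117
Node d (S = 60.57): V_d = e^(−0.1)·[0.5024·0.0000 + 0.4976·0.0000] = 0.0000
Node 0 (S = 95): V_0 = e^(−0.1)·[0.5024·56.2117 + 0.4976·0.0000] = 25.5515

€25.55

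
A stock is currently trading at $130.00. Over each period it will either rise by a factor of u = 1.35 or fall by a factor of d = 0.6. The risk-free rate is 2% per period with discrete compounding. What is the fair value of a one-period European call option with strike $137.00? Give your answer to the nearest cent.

$21.14

Risk-neutral probability p = (1 + 0.02 − 0.6)/(1.35 − 0.6) = 0.4200/0.7500 = 0.5600
Terminal stock prices: S_u = 175.5, S_d = 78
Terminal payoffs (S − K): max(38.5, 0) = 38.5, max(-59, 0) = 0
Node 0 (S = 130): V_0 = 1/1.02·[0.5600·38.5000 + 0.4400·0.0000] = 21.1373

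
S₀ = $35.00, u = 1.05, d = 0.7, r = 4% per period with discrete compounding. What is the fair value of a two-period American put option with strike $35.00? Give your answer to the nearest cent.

Risk-neutral probability p = (1 + 0.04 − 0.7)/(1.05 − 0.7) = 0.3400/0.3500 = 0.9714
Terminal stock prices: S_uu = 38.59, S_ud = 25.72, S_dd = 17.15
Terminal payoffs (K − S): max(-3.587, 0) = 0, max(9.275, 0) = 9.275, max(17.85, 0) = 17.85
Node u (S = 36.75): continuation = 1/1.04·[0.9714·0.0000 + 0.0286·9.2750] = 0.2548; exercise value = 0.0000 ≤ continuation, so V_u = 0.2548
Node d (S = 24.5): continuation = 1/1.04·[0.9714·9.2750 + 0.0286·17.8500] = 9.1538; exercise value = 10.5000 > continuation, so V_d = 10.5000 (exercise)
Node 0 (S = 35): continuation = 1/1.04·[0.9714·0.2548 + 0.0286·10.5000] = 0.5265; exercise value = 0.0000 ≤ continuation, so V_0 = 0.5265

$0.53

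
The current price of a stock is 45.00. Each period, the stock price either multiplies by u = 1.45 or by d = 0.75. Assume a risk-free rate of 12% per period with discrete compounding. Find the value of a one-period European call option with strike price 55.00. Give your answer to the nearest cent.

Risk-neutral probability p = (1 + 0.12 − 0.75)/(1.45 − 0.75) = 0.3700/0.7000 = 0.5286
Terminal stock prices: S_u = 65.25, S_d = 33.75
Terminal payoffs (S − K): max(10.25, 0) = 10.25, max(-21.25, 0) = 0
Node 0 (S = 45): V_0 = 1/1.12·[0.5286·10.2500 + 0.4714·0.0000] = 4.8374

4.84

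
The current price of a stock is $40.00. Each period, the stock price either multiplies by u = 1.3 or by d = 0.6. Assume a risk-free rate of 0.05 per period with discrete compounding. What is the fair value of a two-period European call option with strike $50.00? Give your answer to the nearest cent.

$6.60

Risk-neutral probability p = (1 + 0.05 − 0.6)/(1.3 − 0.6) = 0.4500/0.7000 = 0.6429
Terminal stock prices: S_uu = 67.6, S_ud = 31.2, S_dd = 14.4
Terminal payoffs (S − K): max(17.6, 0) = 17.6, max(-18.8, 0) = 0, max(-35.6, 0) = 0
Node u (S = 52): V_u = 1/1.05·[0.6429·17.6000 + 0.3571·0.0000] = 10.7755
Node d (S = 24): V_d = 1/1.05·[0.6429·0.0000 + 0.3571·0.0000] = 0.0000
Node 0 (S = 40): V_0 = 1/1.05·[0.6429·10.7755 + 0.3571·0.0000] = 6.5973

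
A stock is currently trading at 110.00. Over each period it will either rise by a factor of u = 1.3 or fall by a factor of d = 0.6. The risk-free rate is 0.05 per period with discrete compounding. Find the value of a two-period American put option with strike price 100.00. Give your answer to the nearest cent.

Risk-neutral probability p = (1 + 0.05 − 0.6)/(1.3 − 0.6) = 0.4500/0.7000 = 0.6429
Terminal stock prices: S_uu = 185.9, S_ud = 85.8, S_dd = 39.6
Terminal payoffs (K − S): max(-85.9, 0) = 0, max(14.2, 0) = 14.2, max(60.4, 0) = 60.4
Node u (S = 143): continuation = 1/1.05·[0.6429·0.0000 + 0.3571·14.2000] = 4.8299; exercise value = 0.0000 ≤ continuation, so V_u = 4.8299
Node d (S = 66): continuation = 1/1.05·[0.6429·14.2000 + 0.3571·60.4000] = 29.2381; exercise value = 34.0000 > continuation, so V_d = 34.0000 (exercise)
Node 0 (S = 110): continuation = 1/1.05·[0.6429·4.8299 + 0.3571·34.0000] = 14.5217; exercise value = 0.0000 ≤ continuation, so V_0 = 14.5217

14.52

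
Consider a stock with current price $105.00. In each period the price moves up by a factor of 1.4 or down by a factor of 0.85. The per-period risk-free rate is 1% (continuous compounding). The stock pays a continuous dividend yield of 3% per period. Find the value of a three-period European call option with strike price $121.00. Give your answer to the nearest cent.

Per-period risk-free factor R = e^0.01 = 1.0101; dividend-adjusted growth = e^(0.01−0.03) = 0.9802.
Risk-neutral probability p = (0.9802 − 0.85)/(1.4 − 0.85) = 0.1302/0.5500 = 0.2367
Terminal stock prices: S_uuu = 288.1, S_uud = 174.9, S_udd = 106.2, S_ddd = 64.48
Terminal payoffs (S − K): max(167.1, 0) = 167.1, max(53.93, 0) = 53.93, max(-14.79, 0) = 0, max(-56.52, 0) = 0
Node uu (S = 205.8): V_uu = e^(−0.01)·[0.2367·167.1200 + 0.7633·53.9300] = 79.9217
Node ud (S = 125): V_ud = e^(−0.01)·[0.2367·53.9300 + 0.7633·0.0000] = 12.6395
Node dd (S = 75.86): V_dd = e^(−0.01)·[0.2367·0.0000 + 0.7633·0.0000] = 0.0000
Node u (S = 147): V_u = e^(−0.01)·[0.2367·79.9217 + 0.7633·12.6395] = 28.2826
Node d (S = 89.25): V_d = e^(−0.01)·[0.2367·12.6395 + 0.7633·0.0000] = 2.9623
Node 0 (S = 105): V_0 = e^(−0.01)·[0.2367·28.2826 + 0.7633·2.9623] = 8.8672

$8.87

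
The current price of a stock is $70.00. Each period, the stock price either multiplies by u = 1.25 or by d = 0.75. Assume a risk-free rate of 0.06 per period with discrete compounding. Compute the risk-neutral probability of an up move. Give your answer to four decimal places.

p = 0.6200

Risk-neutral probability p = (1 + 0.06 − 0.75)/(1.25 − 0.75) = 0.3100/0.5000 = 0.6200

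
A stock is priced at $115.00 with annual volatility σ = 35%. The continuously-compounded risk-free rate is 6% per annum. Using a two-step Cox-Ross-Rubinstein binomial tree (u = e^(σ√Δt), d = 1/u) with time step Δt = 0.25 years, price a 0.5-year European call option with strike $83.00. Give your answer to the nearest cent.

CRR parameters: u = e^(σ√Δt) = e^(0.35·√0.25) = 1.1912, d = 1/u = 0.8395
Per-period rate: rΔt = 0.06·0.25 = 0.015, so R = e^0.015 = 1.0151
Risk-neutral probability p = (e^0.015 − 0.8395)/(1.1912 − 0.8395) = 0.1757/0.3518 = 0.4993
Terminal stock prices: S_uu = 163.2, S_ud = 115, S_dd = 81.04
Terminal payoffs (S − K): max(80.19, 0) = 80.19, max(32, 0) = 32, max(-1.961, 0) = 0
Node u (S = 137): V_u = e^(−0.015)·[0.4993·80.1928 + 0.5007·32.0000] = 55.2290
Node d (S = 96.54): V_d = e^(−0.015)·[0.4993·32.0000 + 0.5007·0.0000] = 15.7404
Node 0 (S = 115): V_0 = e^(−0.015)·[0.4993·55.2290 + 0.5007·15.7404] = 34.9300

$34.93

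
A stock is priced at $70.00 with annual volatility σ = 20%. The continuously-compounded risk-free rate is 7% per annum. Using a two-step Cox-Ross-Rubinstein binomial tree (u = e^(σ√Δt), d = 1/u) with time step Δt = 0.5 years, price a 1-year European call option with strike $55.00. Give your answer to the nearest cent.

$19.07

CRR parameters: u = e^(σ√Δt) = e^(0.2·√0.5) = 1.1519, d = 1/u = 0.8681
Per-period rate: rΔt = 0.07·0.5 = 0.035, so R = e^0.035 = 1.0356
Risk-neutral probability p = (e^0.035 − 0.8681)/(1.1519 − 0.8681) = 0.1675/0.2838 = 0.5902
Terminal stock prices: S_uu = 92.88, S_ud = 70, S_dd = 52.75
Terminal payoffs (S − K): max(37.88, 0) = 37.88, max(15, 0) = 15, max(-2.245, 0) = 0
Node u (S = 80.63): V_u = e^(−0.035)·[0.5902·37.8828 + 0.4098·15.0000] = 27.5254
Node d (S = 60.77): V_d = e^(−0.035)·[0.5902·15.0000 + 0.4098·0.0000] = 8.5488
Node 0 (S = 70): V_0 = e^(−0.035)·[0.5902·27.5254 + 0.4098·8.5488] = 19.0699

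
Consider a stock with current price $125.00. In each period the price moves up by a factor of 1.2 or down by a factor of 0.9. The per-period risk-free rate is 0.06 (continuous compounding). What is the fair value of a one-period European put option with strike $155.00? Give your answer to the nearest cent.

Risk-neutral probability p = (e^0.06 − 0.9)/(1.2 − 0.9) = 0.1618/0.3000 = 0.5395
Terminal stock prices: S_u = 150, S_d = 112.5
Terminal payoffs (K − S): max(5, 0) = 5, max(42.5, 0) = 42.5
Node 0 (S = 125): V_0 = e^(−0.06)·[0.5395·5.0000 + 0.4605·42.5000] = 20.9735

$20.97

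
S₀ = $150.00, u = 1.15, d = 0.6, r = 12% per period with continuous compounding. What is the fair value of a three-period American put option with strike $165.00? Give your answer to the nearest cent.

$15.00

Risk-neutral probability p = (e^0.12 − 0.6)/(1.15 − 0.6) = 0.5275/0.5500 = 0.9591
Terminal stock prices: S_uuu = 228.1, S_uud = 119, S_udd = 62.1, S_ddd = 32.4
Terminal payoffs (K − S): max(-63.13, 0) = 0, max(45.98, 0) = 45.98, max(102.9, 0) = 102.9, max(132.6, 0) = 132.6
Node uu (S = 198.4): continuation = e^(−0.12)·[0.9591·0.0000 + 0.0409·45.9750] = 1.6683; exercise value = 0.0000 ≤ continuation, so V_uu = 1.6683
Node ud (S = 103.5): continuation = e^(−0.12)·[0.9591·45.9750 + 0.0409·102.9000] = 42.8419; exercise value = 61.5000 > continuation, so V_ud = 61.5000 (exercise)
Node dd (S = 54): continuation = e^(−0.12)·[0.9591·102.9000 + 0.0409·132.6000] = 92.3419; exercise value = 111.0000 > continuation, so V_dd = 111.0000 (exercise)
Node u (S = 172.5): continuation = e^(−0.12)·[0.9591·1.6683 + 0.0409·61.5000] = 3.6509; exercise value = 0.0000 ≤ continuation, so V_u = 3.6509
Node d (S = 90): continuation = e^(−0.12)·[0.9591·61.5000 + 0.0409·111.0000] = 56.3419; exercise value = 75.0000 > continuation, so V_d = 75.0000 (exercise)
Node 0 (S = 150): continuation = e^(−0.12)·[0.9591·3.6509 + 0.0409·75.0000] = 5.8272; exercise value = 15.0000 > continuation, so V_0 = 15.0000 (exercise)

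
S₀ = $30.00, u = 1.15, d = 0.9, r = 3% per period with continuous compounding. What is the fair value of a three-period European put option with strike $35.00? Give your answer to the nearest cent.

Risk-neutral probability p = (e^0.03 − 0.9)/(1.15 − 0.9) = 0.1305/0.2500 = 0.5218
Terminal stock prices: S_uuu = 45.63, S_uud = 35.71, S_udd = 27.95, S_ddd = 21.87
Terminal payoffs (K − S): max(-10.63, 0) = 0, max(-0.7075, 0) = 0, max(7.055, 0) = 7.055, max(13.13, 0) = 13.13
Node uu (S = 39.67): V_uu = e^(−0.03)·[0.5218·0.0000 + 0.4782·0.0000] = 0.0000
Node ud (S = 31.05): V_ud = e^(−0.03)·[0.5218·0.0000 + 0.4782·7.0550] = 3.2739
Node dd (S = 24.3): V_dd = e^(−0.03)·[0.5218·7.0550 + 0.4782·13.1300] = 9.6656
Node u (S = 34.5): V_u = e^(−0.03)·[0.5218·0.0000 + 0.4782·3.2739] = 1.5192
Node d (S = 27): V_d = e^(−0.03)·[0.5218·3.2739 + 0.4782·9.6656] = 6.1432
Node 0 (S = 30): V_0 = e^(−0.03)·[0.5218·1.5192 + 0.4782·6.1432] = 3.6201

$3.62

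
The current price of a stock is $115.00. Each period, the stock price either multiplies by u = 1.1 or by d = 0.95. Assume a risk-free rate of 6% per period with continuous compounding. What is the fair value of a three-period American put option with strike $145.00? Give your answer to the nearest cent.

$30.00

Risk-neutral probability p = (e^0.06 − 0.95)/(1.1 − 0.95) = 0.1118/0.1500 = 0.7456
Terminal stock prices: S_uuu = 153.1, S_uud = 132.2, S_udd = 114.2, S_ddd = 98.6
Terminal payoffs (K − S): max(-8.065, 0) = 0, max(12.81, 0) = 12.81, max(30.83, 0) = 30.83, max(46.4, 0) = 46.4
Node uu (S = 139.2): continuation = e^(−0.06)·[0.7456·0.0000 + 0.2544·12.8075] = 3.0688; exercise value = 5.8500 > continuation, so V_uu = 5.8500 (exercise)
Node ud (S = 120.2): continuation = e^(−0.06)·[0.7456·12.8075 + 0.2544·30.8337] = 16.3809; exercise value = 24.8250 > continuation, so V_ud = 24.8250 (exercise)
Node dd (S = 103.8): continuation = e^(−0.06)·[0.7456·30.8337 + 0.2544·46.4019] = 32.7684; exercise value = 41.2125 > continuation, so V_dd = 41.2125 (exercise)
Node u (S = 126.5): continuation = e^(−0.06)·[0.7456·5.8500 + 0.2544·24.8250] = 10.0559; exercise value = 18.5000 > continuation, so V_u = 18.5000 (exercise)
Node d (S = 109.2): continuation = e^(−0.06)·[0.7456·24.8250 + 0.2544·41.2125] = 27.3059; exercise value = 35.7500 > continuation, so V_d = 35.7500 (exercise)
Node 0 (S = 115): continuation = e^(−0.06)·[0.7456·18.5000 + 0.2544·35.7500] = 21.5559; exercise value = 30.0000 > continuation, so V_0 = 30.0000 (exercise)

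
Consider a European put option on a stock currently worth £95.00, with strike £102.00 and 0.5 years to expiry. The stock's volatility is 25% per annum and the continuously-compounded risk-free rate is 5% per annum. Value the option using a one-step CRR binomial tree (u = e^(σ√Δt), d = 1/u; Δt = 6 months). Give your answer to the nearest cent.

£10.33

CRR parameters: u = e^(σ√Δt) = e^(0.25·√0.5) = 1.1934, d = 1/u = 0.8380
Per-period rate: rΔt = 0.05·0.5 = 0.025, so R = e^0.025 = 1.0253
Risk-neutral probability p = (e^0.025 − 0.8380)/(1.1934 − 0.8380) = 0.1873/0.3554 = 0.5272
Terminal stock prices: S_u = 113.4, S_d = 79.61
Terminal payoffs (K − S): max(-11.37, 0) = 0, max(22.39, 0) = 22.39
Node 0 (S = 95): V_0 = e^(−0.025)·[0.5272·0.0000 + 0.4728·22.3931] = 10.3271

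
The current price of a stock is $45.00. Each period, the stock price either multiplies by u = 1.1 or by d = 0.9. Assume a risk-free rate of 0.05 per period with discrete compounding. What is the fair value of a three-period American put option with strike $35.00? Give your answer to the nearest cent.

Risk-neutral probability p = (1 + 0.05 − 0.9)/(1.1 − 0.9) = 0.1500/0.2000 = 0.7500
Terminal stock prices: S_uuu = 59.9, S_uud = 49.01, S_udd = 40.1, S_ddd = 32.81
Terminal payoffs (K − S): max(-24.9, 0) = 0, max(-14.01, 0) = 0, max(-5.095, 0) = 0, max(2.195, 0) = 2.195
Node uu (S = 54.45): continuation = 1/1.05·[0.7500·0.0000 + 0.2500·0.0000] = 0.0000; exercise value = 0.0000 ≤ continuation, so V_uu = 0.0000
Node ud (S = 44.55): continuation = 1/1.05·[0.7500·0.0000 + 0.2500·0.0000] = 0.0000; exercise value = 0.0000 ≤ continuation, so V_ud = 0.0000
Node dd (S = 36.45): continuation = 1/1.05·[0.7500·0.0000 + 0.2500·2.1950] = 0.5226; exercise value = 0.0000 ≤ continuation, so V_dd = 0.5226
Node u (S = 49.5): continuation = 1/1.05·[0.7500·0.0000 + 0.2500·0.0000] = 0.0000; exercise value = 0.0000 ≤ continuation, so V_u = 0.0000
Node d (S = 40.5): continuation = 1/1.05·[0.7500·0.0000 + 0.2500·0.5226] = 0.1244; exercise value = 0.0000 ≤ continuation, so V_d = 0.1244
Node 0 (S = 45): continuation = 1/1.05·[0.7500·0.0000 + 0.2500·0.1244] = 0.0296; exercise value = 0.0000 ≤ continuation, so V_0 = 0.0296

$0.03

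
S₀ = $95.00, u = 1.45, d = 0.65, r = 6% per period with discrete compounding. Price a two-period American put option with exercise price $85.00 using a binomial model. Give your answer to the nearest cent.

$10.69

Risk-neutral probability p = (1 + 0.06 − 0.65)/(1.45 − 0.65) = 0.4100/0.8000 = 0.5125
Terminal stock prices: S_uu = 199.7, S_ud = 89.54, S_dd = 40.14
Terminal payoffs (K − S): max(-114.7, 0) = 0, max(-4.538, 0) = 0, max(44.86, 0) = 44.86
Node u (S = 137.8): continuation = 1/1.06·[0.5125·0.0000 + 0.4875·0.0000] = 0.0000; exercise value = 0.0000 ≤ continuation, so V_u = 0.0000
Node d (S = 61.75): continuation = 1/1.06·[0.5125·0.0000 + 0.4875·44.8625] = 20.6325; exercise value = 23.2500 > continuation, so V_d = 23.2500 (exercise)
Node 0 (S = 95): continuation = 1/1.06·[0.5125·0.0000 + 0.4875·23.2500] = 10.6928; exercise value = 0.0000 ≤ continuation, so V_0 = 10.6928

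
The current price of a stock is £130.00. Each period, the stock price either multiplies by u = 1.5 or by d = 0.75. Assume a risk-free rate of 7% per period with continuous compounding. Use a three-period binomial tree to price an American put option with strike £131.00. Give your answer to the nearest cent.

Risk-neutral probability p = (e^0.07 − 0.75)/(1.5 − 0.75) = 0.3225/0.7500 = 0.4300
Terminal stock prices: S_uuu = 438.8, S_uud = 219.4, S_udd = 109.7, S_ddd = 54.84
Terminal payoffs (K − S): max(-307.8, 0) = 0, max(-88.38, 0) = 0, max(21.31, 0) = 21.31, max(76.16, 0) = 76.16
Node uu (S = 292.5): continuation = e^(−0.07)·[0.4300·0.0000 + 0.5700·0.0000] = 0.0000; exercise value = 0.0000 ≤ continuation, so V_uu = 0.0000
Node ud (S = 146.2): continuation = e^(−0.07)·[0.4300·0.0000 + 0.5700·21.3125] = 11.3266; exercise value = 0.0000 ≤ continuation, so V_ud = 11.3266
Node dd (S = 73.12): continuation = e^(−0.07)·[0.4300·21.3125 + 0.5700·76.1562] = 49.0186; exercise value = 57.8750 > continuation, so V_dd = 57.8750 (exercise)
Node u (S = 195): continuation = e^(−0.07)·[0.4300·0.0000 + 0.5700·11.3266] = 6.0196; exercise value = 0.0000 ≤ continuation, so V_u = 6.0196
Node d (S = 97.5): continuation = e^(−0.07)·[0.4300·11.3266 + 0.5700·57.8750] = 35.2992; exercise value = 33.5000 ≤ continuation, so V_d = 35.2992
Node 0 (S = 130): continuation = e^(−0.07)·[0.4300·6.0196 + 0.5700·35.2992] = 21.1734; exercise value = 1.0000 ≤ continuation, so V_0 = 21.1734

£21.17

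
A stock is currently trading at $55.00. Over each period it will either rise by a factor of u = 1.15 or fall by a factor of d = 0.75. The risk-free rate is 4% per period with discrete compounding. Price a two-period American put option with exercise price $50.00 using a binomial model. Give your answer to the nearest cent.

Risk-neutral probability p = (1 + 0.04 − 0.75)/(1.15 − 0.75) = 0.2900/0.4000 = 0.7250
Terminal stock prices: S_uu = 72.74, S_ud = 47.44, S_dd = 30.94
Terminal payoffs (K − S): max(-22.74, 0) = 0, max(2.563, 0) = 2.563, max(19.06, 0) = 19.06
Node u (S = 63.25): continuation = 1/1.04·[0.7250·0.0000 + 0.2750·2.5625] = 0.6776; exercise value = 0.0000 ≤ continuation, so V_u = 0.6776
Node d (S = 41.25): continuation = 1/1.04·[0.7250·2.5625 + 0.2750·19.0625] = 6.8269; exercise value = 8.7500 > continuation, so V_d = 8.7500 (exercise)
Node 0 (S = 55): continuation = 1/1.04·[0.7250·0.6776 + 0.2750·8.7500] = 2.7861; exercise value = 0.0000 ≤ continuation, so V_0 = 2.7861

$2.79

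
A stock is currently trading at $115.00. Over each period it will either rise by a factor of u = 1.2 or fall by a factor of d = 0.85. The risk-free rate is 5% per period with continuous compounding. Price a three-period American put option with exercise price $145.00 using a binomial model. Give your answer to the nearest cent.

Risk-neutral probability p = (e^0.05 − 0.85)/(1.2 − 0.85) = 0.2013/0.3500 = 0.5751
Terminal stock prices: S_uuu = 198.7, S_uud = 140.8, S_udd = 99.7, S_ddd = 70.62
Terminal payoffs (K − S): max(-53.72, 0) = 0, max(4.24, 0) = 4.24, max(45.3, 0) = 45.3, max(74.38, 0) = 74.38
Node uu (S = 165.6): continuation = e^(−0.05)·[0.5751·0.0000 + 0.4249·4.2400] = 1.7139; exercise value = 0.0000 ≤ continuation, so V_uu = 1.7139
Node ud (S = 117.3): continuation = e^(−0.05)·[0.5751·4.2400 + 0.4249·45.2950] = 20.6283; exercise value = 27.7000 > continuation, so V_ud = 27.7000 (exercise)
Node dd (S = 83.09): continuation = e^(−0.05)·[0.5751·45.2950 + 0.4249·74.3756] = 54.8408; exercise value = 61.9125 > continuation, so V_dd = 61.9125 (exercise)
Node u (S = 138): continuation = e^(−0.05)·[0.5751·1.7139 + 0.4249·27.7000] = 12.1343; exercise value = 7.0000 ≤ continuation, so V_u = 12.1343
Node d (S = 97.75): continuation = e^(−0.05)·[0.5751·27.7000 + 0.4249·61.9125] = 40.1783; exercise value = 47.2500 > continuation, so V_d = 47.2500 (exercise)
Node 0 (S = 115): continuation = e^(−0.05)·[0.5751·12.1343 + 0.4249·47.2500] = 25.7368; exercise value = 30.0000 > continuation, so V_0 = 30.0000 (exercise)

$30.00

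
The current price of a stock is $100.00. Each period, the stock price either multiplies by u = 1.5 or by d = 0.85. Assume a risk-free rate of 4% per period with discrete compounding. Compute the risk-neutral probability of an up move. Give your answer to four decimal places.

Risk-neutral probability p = (1 + 0.04 − 0.85)/(1.5 − 0.85) = 0.1900/0.6500 = 0.2923

p = 0.2923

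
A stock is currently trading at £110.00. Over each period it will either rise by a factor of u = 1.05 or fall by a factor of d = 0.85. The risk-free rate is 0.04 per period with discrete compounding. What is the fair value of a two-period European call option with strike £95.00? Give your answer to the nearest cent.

Risk-neutral probability p = (1 + 0.04 − 0.85)/(1.05 − 0.85) = 0.1900/0.2000 = 0.9500
Terminal stock prices: S_uu = 121.3, S_ud = 98.17, S_dd = 79.47
Terminal payoffs (S − K): max(26.28, 0) = 26.28, max(3.175, 0) = 3.175, max(-15.53, 0) = 0
Node u (S = 115.5): V_u = 1/1.04·[0.9500·26.2750 + 0.0500·3.1750] = 24.1538
Node d (S = 93.5): V_d = 1/1.04·[0.9500·3.1750 + 0.0500·0.0000] = 2.9002
Node 0 (S = 110): V_0 = 1/1.04·[0.9500·24.1538 + 0.0500·2.9002] = 22.2030

£22.20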